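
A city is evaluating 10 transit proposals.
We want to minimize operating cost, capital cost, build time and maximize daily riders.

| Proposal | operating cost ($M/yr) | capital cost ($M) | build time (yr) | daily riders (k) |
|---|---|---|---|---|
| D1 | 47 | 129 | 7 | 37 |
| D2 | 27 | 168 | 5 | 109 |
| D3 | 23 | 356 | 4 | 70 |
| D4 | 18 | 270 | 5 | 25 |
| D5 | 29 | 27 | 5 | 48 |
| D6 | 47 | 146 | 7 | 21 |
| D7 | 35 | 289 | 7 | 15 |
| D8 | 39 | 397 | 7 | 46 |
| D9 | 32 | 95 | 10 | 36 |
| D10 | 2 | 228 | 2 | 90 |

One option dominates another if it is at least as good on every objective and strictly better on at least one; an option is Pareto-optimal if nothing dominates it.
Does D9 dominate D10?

No

D9 vs D10: D9 is worse on operating cost (32 vs 2), so it does not dominate D10.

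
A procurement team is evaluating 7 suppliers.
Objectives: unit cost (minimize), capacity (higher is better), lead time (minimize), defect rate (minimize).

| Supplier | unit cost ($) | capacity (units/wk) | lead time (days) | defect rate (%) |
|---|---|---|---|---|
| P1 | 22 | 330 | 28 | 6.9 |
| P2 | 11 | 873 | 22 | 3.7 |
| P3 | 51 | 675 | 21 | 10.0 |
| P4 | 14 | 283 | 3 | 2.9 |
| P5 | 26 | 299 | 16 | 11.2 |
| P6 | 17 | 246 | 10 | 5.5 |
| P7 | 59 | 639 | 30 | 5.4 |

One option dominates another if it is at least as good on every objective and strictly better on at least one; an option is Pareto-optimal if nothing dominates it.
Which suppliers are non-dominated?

P1: dominated by P2 (unit cost 11≤22, capacity 873≥330, lead time 22≤28, defect rate 3.7≤6.9).
P2: not dominated (best unit cost).
P3: not dominated.
P4: not dominated (best lead time).
P5: not dominated.
P6: dominated by P4 (unit cost 14≤17, capacity 283≥246, lead time 3≤10, defect rate 2.9≤5.5).
P7: dominated by P2 (unit cost 11≤59, capacity 873≥639, lead time 22≤30, defect rate 3.7≤5.4).

P2, P3, P4, P5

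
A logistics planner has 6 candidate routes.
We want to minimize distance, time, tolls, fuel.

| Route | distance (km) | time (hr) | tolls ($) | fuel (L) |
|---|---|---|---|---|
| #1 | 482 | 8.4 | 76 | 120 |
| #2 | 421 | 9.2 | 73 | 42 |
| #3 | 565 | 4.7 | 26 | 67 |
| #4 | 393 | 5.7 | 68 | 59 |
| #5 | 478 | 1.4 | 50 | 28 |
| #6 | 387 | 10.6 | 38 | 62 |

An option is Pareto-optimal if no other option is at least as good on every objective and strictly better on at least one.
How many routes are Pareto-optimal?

5

#1: dominated by #4 (distance 393≤482, time 5.7≤8.4, tolls 68≤76, fuel 59≤120).
#2: not dominated.
#3: not dominated (best tolls).
#4: not dominated.
#5: not dominated (best time).
#6: not dominated (best distance).
Pareto-optimal: #2, #3, #4, #5, #6 → 5.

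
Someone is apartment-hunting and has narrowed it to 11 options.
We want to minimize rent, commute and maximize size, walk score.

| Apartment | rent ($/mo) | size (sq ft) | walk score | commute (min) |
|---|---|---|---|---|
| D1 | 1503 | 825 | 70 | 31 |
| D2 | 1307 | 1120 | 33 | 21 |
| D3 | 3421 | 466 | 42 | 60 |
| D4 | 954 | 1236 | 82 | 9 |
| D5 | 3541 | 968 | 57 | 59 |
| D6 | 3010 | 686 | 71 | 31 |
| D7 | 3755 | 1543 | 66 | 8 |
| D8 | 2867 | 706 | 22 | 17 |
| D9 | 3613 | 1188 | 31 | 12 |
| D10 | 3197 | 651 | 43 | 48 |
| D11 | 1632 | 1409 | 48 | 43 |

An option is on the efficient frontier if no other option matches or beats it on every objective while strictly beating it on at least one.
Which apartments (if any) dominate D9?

D4

D4: rent 954≤3613, size 1236≥1188, walk score 82≥31, commute 9≤12 — dominates D9.
Others (D1, D2, D3, D5, D6, D7, D8, D10, D11) are each worse than D9 on at least one objective.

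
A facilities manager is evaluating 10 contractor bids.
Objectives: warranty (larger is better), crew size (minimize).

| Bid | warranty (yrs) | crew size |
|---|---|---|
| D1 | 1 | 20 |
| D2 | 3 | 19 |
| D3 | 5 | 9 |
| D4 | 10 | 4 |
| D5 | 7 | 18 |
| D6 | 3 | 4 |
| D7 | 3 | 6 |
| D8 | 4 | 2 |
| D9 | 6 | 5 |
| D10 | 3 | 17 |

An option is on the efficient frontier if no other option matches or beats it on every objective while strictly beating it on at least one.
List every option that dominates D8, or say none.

D1: worse on warranty (1 vs 4).
D2: worse on warranty (3 vs 4).
D3: worse on crew size (9 vs 2).
D4: worse on crew size (4 vs 2).
D5: worse on crew size (18 vs 2).
D6: worse on warranty (3 vs 4).
D7: worse on warranty (3 vs 4).
D9: worse on crew size (5 vs 2).
D10: worse on warranty (3 vs 4).
No option dominates D8.

none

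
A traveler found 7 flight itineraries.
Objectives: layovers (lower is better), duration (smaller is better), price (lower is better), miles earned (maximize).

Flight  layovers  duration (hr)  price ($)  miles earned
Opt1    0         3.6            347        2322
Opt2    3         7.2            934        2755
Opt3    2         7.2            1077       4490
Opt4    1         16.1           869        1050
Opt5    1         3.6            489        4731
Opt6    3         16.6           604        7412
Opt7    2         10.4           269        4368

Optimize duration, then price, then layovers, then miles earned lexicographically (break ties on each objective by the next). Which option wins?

Opt1

First minimize duration: best is 3.6, kept {Opt1, Opt5}.
Then minimize price: best is 347, kept {Opt1}.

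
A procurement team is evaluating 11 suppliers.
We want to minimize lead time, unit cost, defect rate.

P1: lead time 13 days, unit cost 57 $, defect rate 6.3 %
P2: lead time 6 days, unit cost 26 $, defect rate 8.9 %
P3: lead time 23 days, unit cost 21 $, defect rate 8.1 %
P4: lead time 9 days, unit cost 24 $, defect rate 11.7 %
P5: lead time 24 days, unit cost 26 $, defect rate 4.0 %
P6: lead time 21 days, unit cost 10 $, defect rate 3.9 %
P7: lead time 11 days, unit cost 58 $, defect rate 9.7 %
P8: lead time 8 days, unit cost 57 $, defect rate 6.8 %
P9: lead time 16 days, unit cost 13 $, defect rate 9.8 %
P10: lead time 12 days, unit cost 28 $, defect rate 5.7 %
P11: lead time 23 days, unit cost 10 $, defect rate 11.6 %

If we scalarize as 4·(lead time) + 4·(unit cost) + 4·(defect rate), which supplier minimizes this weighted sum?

P1: 4·13 + 4·57 + 4·6.3 = 305.2
P2: 4·6 + 4·26 + 4·8.9 = 163.6
P3: 4·23 + 4·21 + 4·8.1 = 208.4
P4: 4·9 + 4·24 + 4·11.7 = 178.8
P5: 4·24 + 4·26 + 4·4.0 = 216.0
P6: 4·21 + 4·10 + 4·3.9 = 139.6
P7: 4·11 + 4·58 + 4·9.7 = 314.8
P8: 4·8 + 4·57 + 4·6.8 = 287.2
P9: 4·16 + 4·13 + 4·9.8 = 155.2
P10: 4·12 + 4·28 + 4·5.7 = 182.8
P11: 4·23 + 4·10 + 4·11.6 = 178.4
Lowest: P6 at 139.6.

P6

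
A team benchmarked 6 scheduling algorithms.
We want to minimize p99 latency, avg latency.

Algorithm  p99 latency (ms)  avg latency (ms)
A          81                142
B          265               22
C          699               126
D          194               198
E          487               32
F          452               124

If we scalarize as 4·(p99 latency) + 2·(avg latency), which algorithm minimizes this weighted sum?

A: 4·81 + 2·142 = 608
B: 4·265 + 2·22 = 1104
C: 4·699 + 2·126 = 3048
D: 4·194 + 2·198 = 1172
E: 4·487 + 2·32 = 2012
F: 4·452 + 2·124 = 2056
Lowest: A at 608.

A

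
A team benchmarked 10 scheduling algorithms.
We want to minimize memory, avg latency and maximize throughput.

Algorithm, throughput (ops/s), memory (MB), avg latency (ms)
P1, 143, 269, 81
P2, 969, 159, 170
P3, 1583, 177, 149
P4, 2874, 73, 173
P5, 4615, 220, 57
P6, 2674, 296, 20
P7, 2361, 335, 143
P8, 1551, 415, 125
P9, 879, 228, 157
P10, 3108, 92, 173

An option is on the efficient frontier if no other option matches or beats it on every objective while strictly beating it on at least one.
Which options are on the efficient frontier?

P1: dominated by P5 (throughput 4615≥143, memory 220≤269, avg latency 57≤81).
P2: not dominated.
P3: not dominated.
P4: not dominated (best memory).
P5: not dominated (best throughput).
P6: not dominated (best avg latency).
P7: dominated by P5 (throughput 4615≥2361, memory 220≤335, avg latency 57≤143).
P8: dominated by P5 (throughput 4615≥1551, memory 220≤415, avg latency 57≤125).
P9: dominated by P3 (throughput 1583≥879, memory 177≤228, avg latency 149≤157).
P10: not dominated.

P2, P3, P4, P5, P6, P10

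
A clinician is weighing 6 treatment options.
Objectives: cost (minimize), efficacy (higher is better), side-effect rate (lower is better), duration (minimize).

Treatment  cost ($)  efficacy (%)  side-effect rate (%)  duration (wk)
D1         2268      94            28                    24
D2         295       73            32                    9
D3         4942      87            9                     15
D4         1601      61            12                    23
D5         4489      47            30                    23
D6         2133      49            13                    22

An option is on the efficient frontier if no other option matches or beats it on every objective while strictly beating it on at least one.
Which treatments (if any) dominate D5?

D4: cost 1601≤4489, efficacy 61≥47, side-effect rate 12≤30, duration 23≤23 — dominates D5.
D6: cost 2133≤4489, efficacy 49≥47, side-effect rate 13≤30, duration 22≤23 — dominates D5.
Others (D1, D2, D3) are each worse than D5 on at least one objective.

D4, D6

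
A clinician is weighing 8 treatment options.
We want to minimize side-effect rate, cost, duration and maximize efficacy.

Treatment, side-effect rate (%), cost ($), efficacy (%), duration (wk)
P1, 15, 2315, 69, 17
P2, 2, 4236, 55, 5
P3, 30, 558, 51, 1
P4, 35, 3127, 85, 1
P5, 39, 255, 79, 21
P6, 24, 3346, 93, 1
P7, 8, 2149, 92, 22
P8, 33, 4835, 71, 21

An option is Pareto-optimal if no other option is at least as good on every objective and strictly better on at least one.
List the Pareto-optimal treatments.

P1: not dominated.
P2: not dominated (best side-effect rate).
P3: not dominated.
P4: not dominated.
P5: not dominated (best cost).
P6: not dominated (best efficacy).
P7: not dominated.
P8: dominated by P6 (side-effect rate 24≤33, cost 3346≤4835, efficacy 93≥71, duration 1≤21).

P1, P2, P3, P4, P5, P6, P7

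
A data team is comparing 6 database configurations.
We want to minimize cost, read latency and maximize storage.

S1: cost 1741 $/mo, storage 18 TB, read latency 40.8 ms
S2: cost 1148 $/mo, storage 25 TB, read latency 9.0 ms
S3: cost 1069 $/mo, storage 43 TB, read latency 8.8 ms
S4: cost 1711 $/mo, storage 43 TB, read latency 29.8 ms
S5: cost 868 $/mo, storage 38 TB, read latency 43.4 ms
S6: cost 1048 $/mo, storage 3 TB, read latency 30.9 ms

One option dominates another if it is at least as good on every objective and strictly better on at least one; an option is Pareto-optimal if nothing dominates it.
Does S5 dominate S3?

No

S5 vs S3: S5 is worse on storage (38 vs 43), so it does not dominate S3.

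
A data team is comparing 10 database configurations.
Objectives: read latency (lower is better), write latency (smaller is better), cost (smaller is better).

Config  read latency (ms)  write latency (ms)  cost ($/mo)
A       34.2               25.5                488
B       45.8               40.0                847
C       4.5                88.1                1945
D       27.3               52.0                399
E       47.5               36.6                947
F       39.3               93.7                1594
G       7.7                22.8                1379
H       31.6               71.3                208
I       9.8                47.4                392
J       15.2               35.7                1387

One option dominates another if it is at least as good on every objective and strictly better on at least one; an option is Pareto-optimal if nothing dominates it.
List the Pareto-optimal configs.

A, C, G, H, I

A: not dominated.
B: dominated by A (read latency 34.2≤45.8, write latency 25.5≤40.0, cost 488≤847).
C: not dominated (best read latency).
D: dominated by I (read latency 9.8≤27.3, write latency 47.4≤52.0, cost 392≤399).
E: dominated by A (read latency 34.2≤47.5, write latency 25.5≤36.6, cost 488≤947).
F: dominated by A (read latency 34.2≤39.3, write latency 25.5≤93.7, cost 488≤1594).
G: not dominated (best write latency).
H: not dominated (best cost).
I: not dominated.
J: dominated by G (read latency 7.7≤15.2, write latency 22.8≤35.7, cost 1379≤1387).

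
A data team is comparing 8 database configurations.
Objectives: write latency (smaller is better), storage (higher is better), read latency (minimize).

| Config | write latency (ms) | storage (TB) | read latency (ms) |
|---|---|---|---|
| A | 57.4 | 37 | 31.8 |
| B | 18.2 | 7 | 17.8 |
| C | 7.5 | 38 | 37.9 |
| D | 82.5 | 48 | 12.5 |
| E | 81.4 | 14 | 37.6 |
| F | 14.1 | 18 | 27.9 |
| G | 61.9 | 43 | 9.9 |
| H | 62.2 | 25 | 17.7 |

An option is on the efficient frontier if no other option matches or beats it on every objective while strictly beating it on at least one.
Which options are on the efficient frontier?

A, B, C, D, F, G

A: not dominated.
B: not dominated.
C: not dominated (best write latency).
D: not dominated (best storage).
E: dominated by A (write latency 57.4≤81.4, storage 37≥14, read latency 31.8≤37.6).
F: not dominated.
G: not dominated (best read latency).
H: dominated by G (write latency 61.9≤62.2, storage 43≥25, read latency 9.9≤17.7).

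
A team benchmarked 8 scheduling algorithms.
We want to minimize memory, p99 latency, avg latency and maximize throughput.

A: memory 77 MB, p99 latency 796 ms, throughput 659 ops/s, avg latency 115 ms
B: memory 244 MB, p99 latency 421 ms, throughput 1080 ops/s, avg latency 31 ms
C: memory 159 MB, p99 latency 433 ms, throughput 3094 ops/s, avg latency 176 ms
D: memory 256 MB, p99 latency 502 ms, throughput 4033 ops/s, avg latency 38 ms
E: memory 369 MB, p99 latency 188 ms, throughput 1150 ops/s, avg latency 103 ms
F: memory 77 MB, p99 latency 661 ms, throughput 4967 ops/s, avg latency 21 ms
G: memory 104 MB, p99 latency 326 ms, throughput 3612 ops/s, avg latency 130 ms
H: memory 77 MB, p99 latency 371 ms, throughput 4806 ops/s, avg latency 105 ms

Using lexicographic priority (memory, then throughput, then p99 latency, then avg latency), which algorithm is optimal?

F

First minimize memory: best is 77, kept {A, F, H}.
Then maximize throughput: best is 4967, kept {F}.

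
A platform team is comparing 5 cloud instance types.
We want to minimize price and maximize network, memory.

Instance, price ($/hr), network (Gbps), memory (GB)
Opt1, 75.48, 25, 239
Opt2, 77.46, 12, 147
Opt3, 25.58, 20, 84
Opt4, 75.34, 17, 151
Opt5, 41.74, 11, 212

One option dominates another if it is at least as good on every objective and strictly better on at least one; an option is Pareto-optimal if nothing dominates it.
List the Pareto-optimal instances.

Opt1, Opt3, Opt4, Opt5

Opt1: not dominated (best network).
Opt2: dominated by Opt1 (price 75.48≤77.46, network 25≥12, memory 239≥147).
Opt3: not dominated (best price).
Opt4: not dominated.
Opt5: not dominated.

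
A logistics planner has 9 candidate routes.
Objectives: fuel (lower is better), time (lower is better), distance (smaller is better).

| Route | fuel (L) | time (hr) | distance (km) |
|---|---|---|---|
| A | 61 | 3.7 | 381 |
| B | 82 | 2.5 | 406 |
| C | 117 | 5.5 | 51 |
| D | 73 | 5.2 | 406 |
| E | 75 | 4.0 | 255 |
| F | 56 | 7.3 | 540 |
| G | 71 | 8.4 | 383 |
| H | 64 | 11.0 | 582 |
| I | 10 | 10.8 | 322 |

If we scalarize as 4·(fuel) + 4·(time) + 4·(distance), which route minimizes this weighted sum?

A: 4·61 + 4·3.7 + 4·381 = 1782.8
B: 4·82 + 4·2.5 + 4·406 = 1962.0
C: 4·117 + 4·5.5 + 4·51 = 694.0
D: 4·73 + 4·5.2 + 4·406 = 1936.8
E: 4·75 + 4·4.0 + 4·255 = 1336.0
F: 4·56 + 4·7.3 + 4·540 = 2413.2
G: 4·71 + 4·8.4 + 4·383 = 1849.6
H: 4·64 + 4·11.0 + 4·582 = 2628.0
I: 4·10 + 4·10.8 + 4·322 = 1371.2
Lowest: C at 694.0.

C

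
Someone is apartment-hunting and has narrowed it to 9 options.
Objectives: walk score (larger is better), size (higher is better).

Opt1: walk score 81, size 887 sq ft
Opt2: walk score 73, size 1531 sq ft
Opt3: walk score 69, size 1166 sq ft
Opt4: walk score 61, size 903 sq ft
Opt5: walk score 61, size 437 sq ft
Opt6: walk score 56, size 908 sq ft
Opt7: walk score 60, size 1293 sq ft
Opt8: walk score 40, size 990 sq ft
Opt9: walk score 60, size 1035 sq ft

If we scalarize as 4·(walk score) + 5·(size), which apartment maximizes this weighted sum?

Opt2

Opt1: 4·81 + 5·887 = 4759
Opt2: 4·73 + 5·1531 = 7947
Opt3: 4·69 + 5·1166 = 6106
Opt4: 4·61 + 5·903 = 4759
Opt5: 4·61 + 5·437 = 2429
Opt6: 4·56 + 5·908 = 4764
Opt7: 4·60 + 5·1293 = 6705
Opt8: 4·40 + 5·990 = 5110
Opt9: 4·60 + 5·1035 = 5415
Highest: Opt2 at 7947.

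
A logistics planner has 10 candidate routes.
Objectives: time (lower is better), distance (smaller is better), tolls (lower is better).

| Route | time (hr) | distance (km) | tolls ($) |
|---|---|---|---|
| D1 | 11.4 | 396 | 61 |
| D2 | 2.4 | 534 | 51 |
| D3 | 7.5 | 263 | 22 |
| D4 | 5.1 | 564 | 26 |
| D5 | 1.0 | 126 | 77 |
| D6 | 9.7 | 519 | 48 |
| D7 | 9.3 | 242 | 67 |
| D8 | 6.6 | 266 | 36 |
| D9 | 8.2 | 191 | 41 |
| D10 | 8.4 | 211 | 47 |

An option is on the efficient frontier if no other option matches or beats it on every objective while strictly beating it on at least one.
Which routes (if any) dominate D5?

none

D1: worse on time (11.4 vs 1.0).
D2: worse on time (2.4 vs 1.0).
D3: worse on time (7.5 vs 1.0).
D4: worse on time (5.1 vs 1.0).
D6: worse on time (9.7 vs 1.0).
D7: worse on time (9.3 vs 1.0).
D8: worse on time (6.6 vs 1.0).
D9: worse on time (8.2 vs 1.0).
D10: worse on time (8.4 vs 1.0).
No option dominates D5.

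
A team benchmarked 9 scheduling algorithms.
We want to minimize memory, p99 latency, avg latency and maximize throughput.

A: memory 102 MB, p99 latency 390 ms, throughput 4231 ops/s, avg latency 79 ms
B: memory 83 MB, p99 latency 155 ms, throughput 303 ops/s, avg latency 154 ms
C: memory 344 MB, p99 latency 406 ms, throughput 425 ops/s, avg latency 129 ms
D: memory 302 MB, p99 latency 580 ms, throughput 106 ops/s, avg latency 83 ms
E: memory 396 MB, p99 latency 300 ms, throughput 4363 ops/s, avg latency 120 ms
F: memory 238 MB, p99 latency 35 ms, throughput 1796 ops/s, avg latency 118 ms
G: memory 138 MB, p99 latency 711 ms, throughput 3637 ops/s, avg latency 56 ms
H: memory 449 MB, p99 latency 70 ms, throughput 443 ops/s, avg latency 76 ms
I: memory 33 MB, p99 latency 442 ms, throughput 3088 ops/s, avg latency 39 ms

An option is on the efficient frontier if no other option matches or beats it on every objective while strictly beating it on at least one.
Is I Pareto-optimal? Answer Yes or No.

A: worse on memory (102 vs 33).
B: worse on memory (83 vs 33).
C: worse on memory (344 vs 33).
D: worse on memory (302 vs 33).
E: worse on memory (396 vs 33).
F: worse on memory (238 vs 33).
G: worse on memory (138 vs 33).
H: worse on memory (449 vs 33).
No option is at least as good as I on every objective and strictly better on one.

Yes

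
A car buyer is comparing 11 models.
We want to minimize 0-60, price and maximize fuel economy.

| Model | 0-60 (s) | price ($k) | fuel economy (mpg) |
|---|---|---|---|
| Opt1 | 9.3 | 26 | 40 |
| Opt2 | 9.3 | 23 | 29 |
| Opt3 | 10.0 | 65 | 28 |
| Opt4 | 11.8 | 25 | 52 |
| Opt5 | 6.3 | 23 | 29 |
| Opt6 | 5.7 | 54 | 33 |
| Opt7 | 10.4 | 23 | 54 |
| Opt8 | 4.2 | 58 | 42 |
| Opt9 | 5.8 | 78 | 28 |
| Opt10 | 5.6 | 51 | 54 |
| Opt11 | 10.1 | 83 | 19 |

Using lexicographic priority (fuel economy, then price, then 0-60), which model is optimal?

Opt7

First maximize fuel economy: best is 54, kept {Opt7, Opt10}.
Then minimize price: best is 23, kept {Opt7}.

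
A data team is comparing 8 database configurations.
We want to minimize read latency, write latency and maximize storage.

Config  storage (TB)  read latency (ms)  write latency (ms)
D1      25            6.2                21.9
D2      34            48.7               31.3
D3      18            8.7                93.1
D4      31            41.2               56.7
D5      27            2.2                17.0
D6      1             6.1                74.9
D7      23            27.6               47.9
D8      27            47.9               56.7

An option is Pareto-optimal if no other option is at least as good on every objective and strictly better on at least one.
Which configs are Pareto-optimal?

D1: dominated by D5 (storage 27≥25, read latency 2.2≤6.2, write latency 17.0≤21.9).
D2: not dominated (best storage).
D3: dominated by D1 (storage 25≥18, read latency 6.2≤8.7, write latency 21.9≤93.1).
D4: not dominated.
D5: not dominated (best read latency).
D6: dominated by D5 (storage 27≥1, read latency 2.2≤6.1, write latency 17.0≤74.9).
D7: dominated by D1 (storage 25≥23, read latency 6.2≤27.6, write latency 21.9≤47.9).
D8: dominated by D4 (storage 31≥27, read latency 41.2≤47.9, write latency 56.7≤56.7).

D2, D4, D5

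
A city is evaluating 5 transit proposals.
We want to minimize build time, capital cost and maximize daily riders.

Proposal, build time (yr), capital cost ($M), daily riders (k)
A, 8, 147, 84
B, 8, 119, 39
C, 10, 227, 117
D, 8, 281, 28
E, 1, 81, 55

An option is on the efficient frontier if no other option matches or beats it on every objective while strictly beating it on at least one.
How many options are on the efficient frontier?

A: not dominated.
B: dominated by E (build time 1≤8, capital cost 81≤119, daily riders 55≥39).
C: not dominated (best daily riders).
D: dominated by A (build time 8≤8, capital cost 147≤281, daily riders 84≥28).
E: not dominated (best build time).
Pareto-optimal: A, C, E → 3.

3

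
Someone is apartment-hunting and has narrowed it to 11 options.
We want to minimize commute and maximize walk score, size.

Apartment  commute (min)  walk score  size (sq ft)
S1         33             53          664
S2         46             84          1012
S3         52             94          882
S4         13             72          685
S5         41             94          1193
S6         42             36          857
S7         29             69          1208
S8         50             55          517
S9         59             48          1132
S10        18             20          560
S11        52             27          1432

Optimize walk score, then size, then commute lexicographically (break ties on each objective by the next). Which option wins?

S5

First maximize walk score: best is 94, kept {S3, S5}.
Then maximize size: best is 1193, kept {S5}.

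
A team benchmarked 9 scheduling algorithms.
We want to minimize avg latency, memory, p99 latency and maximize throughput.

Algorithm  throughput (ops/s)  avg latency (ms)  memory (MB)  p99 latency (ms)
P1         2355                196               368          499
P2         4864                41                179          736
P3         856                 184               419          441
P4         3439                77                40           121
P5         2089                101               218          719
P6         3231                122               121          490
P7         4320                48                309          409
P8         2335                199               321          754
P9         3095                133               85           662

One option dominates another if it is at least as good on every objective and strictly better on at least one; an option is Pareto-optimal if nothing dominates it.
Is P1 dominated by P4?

P4 vs P1: throughput 3439≥2355, avg latency 77≤196, memory 40≤368, p99 latency 121≤499 — P4 is at least as good on every objective with at least one strict improvement.

Yes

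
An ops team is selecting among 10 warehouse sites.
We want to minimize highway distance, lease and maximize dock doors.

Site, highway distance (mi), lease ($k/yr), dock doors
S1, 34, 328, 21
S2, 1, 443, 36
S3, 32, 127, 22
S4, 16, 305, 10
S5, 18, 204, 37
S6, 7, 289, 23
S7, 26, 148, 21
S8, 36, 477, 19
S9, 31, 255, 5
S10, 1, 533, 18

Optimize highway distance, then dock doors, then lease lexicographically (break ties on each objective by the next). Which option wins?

S2

First minimize highway distance: best is 1, kept {S2, S10}.
Then maximize dock doors: best is 36, kept {S2}.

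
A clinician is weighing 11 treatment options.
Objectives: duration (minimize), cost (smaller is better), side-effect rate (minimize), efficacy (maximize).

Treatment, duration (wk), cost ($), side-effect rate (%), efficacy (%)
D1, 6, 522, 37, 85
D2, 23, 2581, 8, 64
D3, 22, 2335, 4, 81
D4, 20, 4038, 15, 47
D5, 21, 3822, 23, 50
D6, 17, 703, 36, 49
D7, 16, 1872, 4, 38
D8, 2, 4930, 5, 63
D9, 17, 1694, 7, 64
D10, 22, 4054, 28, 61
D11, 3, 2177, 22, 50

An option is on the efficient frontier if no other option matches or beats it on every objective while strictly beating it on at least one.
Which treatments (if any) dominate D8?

D1: worse on duration (6 vs 2).
D2: worse on duration (23 vs 2).
D3: worse on duration (22 vs 2).
D4: worse on duration (20 vs 2).
D5: worse on duration (21 vs 2).
D6: worse on duration (17 vs 2).
D7: worse on duration (16 vs 2).
D9: worse on duration (17 vs 2).
D10: worse on duration (22 vs 2).
D11: worse on duration (3 vs 2).
No option dominates D8.

none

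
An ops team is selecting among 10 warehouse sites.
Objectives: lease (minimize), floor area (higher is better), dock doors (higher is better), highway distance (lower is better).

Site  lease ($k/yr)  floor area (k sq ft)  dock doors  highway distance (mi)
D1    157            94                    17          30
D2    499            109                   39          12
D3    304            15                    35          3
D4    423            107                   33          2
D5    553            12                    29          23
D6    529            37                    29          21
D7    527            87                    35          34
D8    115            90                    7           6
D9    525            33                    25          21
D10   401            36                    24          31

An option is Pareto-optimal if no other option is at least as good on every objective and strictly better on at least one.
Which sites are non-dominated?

D1: not dominated.
D2: not dominated (best floor area).
D3: not dominated.
D4: not dominated (best highway distance).
D5: dominated by D2 (lease 499≤553, floor area 109≥12, dock doors 39≥29, highway distance 12≤23).
D6: dominated by D2 (lease 499≤529, floor area 109≥37, dock doors 39≥29, highway distance 12≤21).
D7: dominated by D2 (lease 499≤527, floor area 109≥87, dock doors 39≥35, highway distance 12≤34).
D8: not dominated (best lease).
D9: dominated by D2 (lease 499≤525, floor area 109≥33, dock doors 39≥25, highway distance 12≤21).
D10: not dominated.

D1, D2, D3, D4, D8, D10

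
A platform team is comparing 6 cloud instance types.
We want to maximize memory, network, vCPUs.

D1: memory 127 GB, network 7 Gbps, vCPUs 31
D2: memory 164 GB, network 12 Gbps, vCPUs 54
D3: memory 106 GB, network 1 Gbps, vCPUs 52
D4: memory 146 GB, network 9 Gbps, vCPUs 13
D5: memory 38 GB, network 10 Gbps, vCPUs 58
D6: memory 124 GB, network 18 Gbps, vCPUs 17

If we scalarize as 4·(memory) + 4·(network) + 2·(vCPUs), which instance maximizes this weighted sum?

D2

D1: 4·127 + 4·7 + 2·31 = 598
D2: 4·164 + 4·12 + 2·54 = 812
D3: 4·106 + 4·1 + 2·52 = 532
D4: 4·146 + 4·9 + 2·13 = 646
D5: 4·38 + 4·10 + 2·58 = 308
D6: 4·124 + 4·18 + 2·17 = 602
Highest: D2 at 812.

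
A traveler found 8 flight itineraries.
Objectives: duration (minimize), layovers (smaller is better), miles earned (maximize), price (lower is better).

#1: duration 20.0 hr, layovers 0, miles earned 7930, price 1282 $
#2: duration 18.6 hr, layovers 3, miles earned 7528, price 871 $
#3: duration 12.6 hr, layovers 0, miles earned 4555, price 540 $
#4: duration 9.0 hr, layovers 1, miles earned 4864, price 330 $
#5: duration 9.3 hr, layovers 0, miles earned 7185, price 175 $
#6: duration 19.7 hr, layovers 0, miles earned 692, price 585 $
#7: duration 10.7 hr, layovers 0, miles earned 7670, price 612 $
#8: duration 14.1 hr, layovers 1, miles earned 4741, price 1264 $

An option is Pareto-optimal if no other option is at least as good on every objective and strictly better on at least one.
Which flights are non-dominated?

#1, #4, #5, #7

#1: not dominated (best miles earned).
#2: dominated by #7 (duration 10.7≤18.6, layovers 0≤3, miles earned 7670≥7528, price 612≤871).
#3: dominated by #5 (duration 9.3≤12.6, layovers 0≤0, miles earned 7185≥4555, price 175≤540).
#4: not dominated (best duration).
#5: not dominated (best price).
#6: dominated by #3 (duration 12.6≤19.7, layovers 0≤0, miles earned 4555≥692, price 540≤585).
#7: not dominated.
#8: dominated by #4 (duration 9.0≤14.1, layovers 1≤1, miles earned 4864≥4741, price 330≤1264).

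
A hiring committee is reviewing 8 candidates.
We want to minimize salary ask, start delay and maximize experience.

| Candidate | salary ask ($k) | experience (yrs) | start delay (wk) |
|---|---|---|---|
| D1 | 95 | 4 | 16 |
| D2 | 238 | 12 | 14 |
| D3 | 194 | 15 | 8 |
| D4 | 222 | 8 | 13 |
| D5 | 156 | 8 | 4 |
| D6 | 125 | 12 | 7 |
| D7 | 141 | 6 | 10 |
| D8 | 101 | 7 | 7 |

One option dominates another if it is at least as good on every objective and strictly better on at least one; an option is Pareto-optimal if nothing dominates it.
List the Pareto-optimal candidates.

D1, D3, D5, D6, D8

D1: not dominated (best salary ask).
D2: dominated by D3 (salary ask 194≤238, experience 15≥12, start delay 8≤14).
D3: not dominated (best experience).
D4: dominated by D3 (salary ask 194≤222, experience 15≥8, start delay 8≤13).
D5: not dominated (best start delay).
D6: not dominated.
D7: dominated by D6 (salary ask 125≤141, experience 12≥6, start delay 7≤10).
D8: not dominated.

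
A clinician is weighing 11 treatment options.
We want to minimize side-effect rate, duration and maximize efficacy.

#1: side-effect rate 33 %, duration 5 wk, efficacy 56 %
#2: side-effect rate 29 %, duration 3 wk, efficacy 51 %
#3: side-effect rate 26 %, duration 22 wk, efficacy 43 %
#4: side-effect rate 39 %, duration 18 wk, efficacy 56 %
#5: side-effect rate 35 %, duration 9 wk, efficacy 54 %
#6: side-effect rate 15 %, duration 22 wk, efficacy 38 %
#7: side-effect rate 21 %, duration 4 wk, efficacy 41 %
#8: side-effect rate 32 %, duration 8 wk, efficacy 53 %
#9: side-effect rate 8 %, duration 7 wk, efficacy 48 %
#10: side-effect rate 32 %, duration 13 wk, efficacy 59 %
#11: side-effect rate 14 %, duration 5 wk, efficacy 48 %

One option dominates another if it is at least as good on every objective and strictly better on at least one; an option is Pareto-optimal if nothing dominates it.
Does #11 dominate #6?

#11 vs #6: side-effect rate 14≤15, duration 5≤22, efficacy 48≥38 — #11 is at least as good on every objective with at least one strict improvement.

Yes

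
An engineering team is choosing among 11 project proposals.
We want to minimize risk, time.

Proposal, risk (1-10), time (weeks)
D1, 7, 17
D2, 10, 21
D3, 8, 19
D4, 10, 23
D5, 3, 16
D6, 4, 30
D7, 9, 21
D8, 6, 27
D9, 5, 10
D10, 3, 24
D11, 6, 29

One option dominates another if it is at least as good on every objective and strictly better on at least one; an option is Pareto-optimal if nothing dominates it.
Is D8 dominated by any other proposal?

Yes

D5 vs D8: risk 3≤6, time 16≤27 — D5 is at least as good on every objective and strictly better on at least one, so D5 dominates D8.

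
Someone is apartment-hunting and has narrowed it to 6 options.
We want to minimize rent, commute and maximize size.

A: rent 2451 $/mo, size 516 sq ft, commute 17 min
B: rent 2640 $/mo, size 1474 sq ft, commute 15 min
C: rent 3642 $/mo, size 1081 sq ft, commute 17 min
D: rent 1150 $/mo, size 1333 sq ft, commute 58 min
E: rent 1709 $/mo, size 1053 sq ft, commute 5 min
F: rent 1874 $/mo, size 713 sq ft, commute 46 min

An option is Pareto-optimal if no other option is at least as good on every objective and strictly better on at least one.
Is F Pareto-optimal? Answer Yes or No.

No

E vs F: rent 1709≤1874, size 1053≥713, commute 5≤46 — E is at least as good on every objective and strictly better on at least one, so E dominates F.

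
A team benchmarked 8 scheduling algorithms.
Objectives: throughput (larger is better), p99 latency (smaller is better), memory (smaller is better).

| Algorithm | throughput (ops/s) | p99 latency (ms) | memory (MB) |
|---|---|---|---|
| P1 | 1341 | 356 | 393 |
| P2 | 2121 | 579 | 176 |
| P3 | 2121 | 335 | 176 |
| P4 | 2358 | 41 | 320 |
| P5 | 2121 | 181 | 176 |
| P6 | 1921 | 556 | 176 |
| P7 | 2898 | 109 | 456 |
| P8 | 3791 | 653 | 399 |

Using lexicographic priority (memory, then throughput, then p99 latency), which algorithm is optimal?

First minimize memory: best is 176, kept {P2, P3, P5, P6}.
Then maximize throughput: best is 2121, kept {P2, P3, P5}.
Then minimize p99 latency: best is 181, kept {P5}.

P5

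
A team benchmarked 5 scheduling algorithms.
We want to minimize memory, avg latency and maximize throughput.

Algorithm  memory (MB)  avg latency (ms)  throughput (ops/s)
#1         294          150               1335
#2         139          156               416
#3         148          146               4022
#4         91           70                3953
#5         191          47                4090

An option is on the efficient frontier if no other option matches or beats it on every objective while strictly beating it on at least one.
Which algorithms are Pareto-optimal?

#3, #4, #5

#1: dominated by #3 (memory 148≤294, avg latency 146≤150, throughput 4022≥1335).
#2: dominated by #4 (memory 91≤139, avg latency 70≤156, throughput 3953≥416).
#3: not dominated.
#4: not dominated (best memory).
#5: not dominated (best avg latency).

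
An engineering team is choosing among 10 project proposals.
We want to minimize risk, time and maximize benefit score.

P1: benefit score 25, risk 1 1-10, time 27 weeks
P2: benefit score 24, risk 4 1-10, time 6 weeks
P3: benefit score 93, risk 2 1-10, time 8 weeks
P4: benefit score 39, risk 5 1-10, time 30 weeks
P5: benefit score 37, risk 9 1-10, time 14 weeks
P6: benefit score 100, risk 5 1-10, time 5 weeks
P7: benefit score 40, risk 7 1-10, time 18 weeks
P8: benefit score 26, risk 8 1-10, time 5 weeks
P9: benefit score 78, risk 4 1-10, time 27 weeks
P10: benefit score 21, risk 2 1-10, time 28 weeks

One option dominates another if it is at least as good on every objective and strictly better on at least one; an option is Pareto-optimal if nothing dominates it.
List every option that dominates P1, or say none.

P2: worse on benefit score (24 vs 25).
P3: worse on risk (2 vs 1).
P4: worse on risk (5 vs 1).
P5: worse on risk (9 vs 1).
P6: worse on risk (5 vs 1).
P7: worse on risk (7 vs 1).
P8: worse on risk (8 vs 1).
P9: worse on risk (4 vs 1).
P10: worse on benefit score (21 vs 25).
No option dominates P1.

none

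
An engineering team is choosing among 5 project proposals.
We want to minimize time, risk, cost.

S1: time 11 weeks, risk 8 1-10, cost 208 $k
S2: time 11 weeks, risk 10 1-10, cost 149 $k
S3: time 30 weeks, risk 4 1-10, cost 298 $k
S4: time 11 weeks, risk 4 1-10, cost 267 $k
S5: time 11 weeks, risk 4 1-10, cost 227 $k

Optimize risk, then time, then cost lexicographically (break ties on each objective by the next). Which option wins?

S5

First minimize risk: best is 4, kept {S3, S4, S5}.
Then minimize time: best is 11, kept {S4, S5}.
Then minimize cost: best is 227, kept {S5}.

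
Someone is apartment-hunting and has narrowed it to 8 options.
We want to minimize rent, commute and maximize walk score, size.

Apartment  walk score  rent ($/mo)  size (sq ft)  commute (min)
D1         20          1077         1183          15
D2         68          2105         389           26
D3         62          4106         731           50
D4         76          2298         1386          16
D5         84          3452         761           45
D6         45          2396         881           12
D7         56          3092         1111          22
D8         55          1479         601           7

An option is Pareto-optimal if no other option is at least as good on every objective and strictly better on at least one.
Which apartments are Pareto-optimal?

D1: not dominated (best rent).
D2: not dominated.
D3: dominated by D4 (walk score 76≥62, rent 2298≤4106, size 1386≥731, commute 16≤50).
D4: not dominated (best size).
D5: not dominated (best walk score).
D6: not dominated.
D7: dominated by D4 (walk score 76≥56, rent 2298≤3092, size 1386≥1111, commute 16≤22).
D8: not dominated (best commute).

D1, D2, D4, D5, D6, D8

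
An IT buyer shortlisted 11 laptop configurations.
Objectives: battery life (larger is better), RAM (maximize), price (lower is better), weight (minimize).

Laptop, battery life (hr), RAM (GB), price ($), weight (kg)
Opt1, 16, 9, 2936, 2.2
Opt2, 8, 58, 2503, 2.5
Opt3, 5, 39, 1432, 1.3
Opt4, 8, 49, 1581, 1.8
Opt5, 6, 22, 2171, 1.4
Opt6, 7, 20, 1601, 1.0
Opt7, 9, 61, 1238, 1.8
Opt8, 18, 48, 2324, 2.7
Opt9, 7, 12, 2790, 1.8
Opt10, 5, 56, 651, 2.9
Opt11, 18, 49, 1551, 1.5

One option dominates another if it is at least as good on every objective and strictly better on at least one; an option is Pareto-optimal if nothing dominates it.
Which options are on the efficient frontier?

Opt1: dominated by Opt11 (battery life 18≥16, RAM 49≥9, price 1551≤2936, weight 1.5≤2.2).
Opt2: dominated by Opt7 (battery life 9≥8, RAM 61≥58, price 1238≤2503, weight 1.8≤2.5).
Opt3: not dominated.
Opt4: dominated by Opt7 (battery life 9≥8, RAM 61≥49, price 1238≤1581, weight 1.8≤1.8).
Opt5: not dominated.
Opt6: not dominated (best weight).
Opt7: not dominated (best RAM).
Opt8: dominated by Opt11 (battery life 18≥18, RAM 49≥48, price 1551≤2324, weight 1.5≤2.7).
Opt9: dominated by Opt4 (battery life 8≥7, RAM 49≥12, price 1581≤2790, weight 1.8≤1.8).
Opt10: not dominated (best price).
Opt11: not dominated.

Opt3, Opt5, Opt6, Opt7, Opt10, Opt11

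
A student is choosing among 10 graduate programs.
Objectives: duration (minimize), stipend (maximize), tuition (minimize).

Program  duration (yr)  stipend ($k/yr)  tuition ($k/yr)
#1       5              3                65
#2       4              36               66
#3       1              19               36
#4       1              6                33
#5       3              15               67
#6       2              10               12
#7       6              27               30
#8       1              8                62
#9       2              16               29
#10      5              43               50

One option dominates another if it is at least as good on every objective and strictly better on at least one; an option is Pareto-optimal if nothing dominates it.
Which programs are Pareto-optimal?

#1: dominated by #3 (duration 1≤5, stipend 19≥3, tuition 36≤65).
#2: not dominated.
#3: not dominated.
#4: not dominated.
#5: dominated by #3 (duration 1≤3, stipend 19≥15, tuition 36≤67).
#6: not dominated (best tuition).
#7: not dominated.
#8: dominated by #3 (duration 1≤1, stipend 19≥8, tuition 36≤62).
#9: not dominated.
#10: not dominated (best stipend).

#2, #3, #4, #6, #7, #9, #10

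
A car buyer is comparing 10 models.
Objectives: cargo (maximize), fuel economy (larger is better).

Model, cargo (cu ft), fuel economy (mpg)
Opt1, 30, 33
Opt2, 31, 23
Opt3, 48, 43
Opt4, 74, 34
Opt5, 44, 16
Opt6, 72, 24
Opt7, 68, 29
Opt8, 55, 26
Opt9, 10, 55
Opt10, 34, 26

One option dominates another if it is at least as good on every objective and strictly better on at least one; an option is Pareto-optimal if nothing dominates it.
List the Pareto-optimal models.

Opt3, Opt4, Opt9

Opt1: dominated by Opt3 (cargo 48≥30, fuel economy 43≥33).
Opt2: dominated by Opt3 (cargo 48≥31, fuel economy 43≥23).
Opt3: not dominated.
Opt4: not dominated (best cargo).
Opt5: dominated by Opt3 (cargo 48≥44, fuel economy 43≥16).
Opt6: dominated by Opt4 (cargo 74≥72, fuel economy 34≥24).
Opt7: dominated by Opt4 (cargo 74≥68, fuel economy 34≥29).
Opt8: dominated by Opt4 (cargo 74≥55, fuel economy 34≥26).
Opt9: not dominated (best fuel economy).
Opt10: dominated by Opt3 (cargo 48≥34, fuel economy 43≥26).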